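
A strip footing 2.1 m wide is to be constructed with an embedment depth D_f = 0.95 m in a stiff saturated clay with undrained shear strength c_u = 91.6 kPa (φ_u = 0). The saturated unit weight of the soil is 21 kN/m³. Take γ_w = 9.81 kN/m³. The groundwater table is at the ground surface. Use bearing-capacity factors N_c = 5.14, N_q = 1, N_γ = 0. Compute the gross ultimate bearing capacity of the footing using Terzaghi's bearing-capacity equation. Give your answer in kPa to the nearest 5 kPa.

With the water table at the surface the whole profile is submerged: γ' = 21 − 9.81 = 11.19 kN/m³, so q = γ'·D_f = 10.63 kPa.
q_ult = c·N_c + q·N_q
     = 91.6 × 5.14 + 10.63 × 1
     = 470.82 + 10.63 = 481.45 kPa.

q_ult ≈ 480 kPa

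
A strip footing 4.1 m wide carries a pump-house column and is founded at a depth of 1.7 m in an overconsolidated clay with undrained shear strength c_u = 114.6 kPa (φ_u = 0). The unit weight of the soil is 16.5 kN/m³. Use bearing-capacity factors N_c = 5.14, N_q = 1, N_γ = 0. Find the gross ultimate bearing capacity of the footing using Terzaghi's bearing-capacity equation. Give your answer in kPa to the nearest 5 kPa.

Overburden at base level: q = 16.5 × 1.7 = 28.05 kPa.
Cohesion term c·N_c = 114.6 × 5.14 = 589.04 kPa; surcharge term q·N_q = 28.05 × 1 = 28.05 kPa.
q_ult = 589.04 + 28.05 = 617.09 kPa.

q_ult ≈ 615 kPa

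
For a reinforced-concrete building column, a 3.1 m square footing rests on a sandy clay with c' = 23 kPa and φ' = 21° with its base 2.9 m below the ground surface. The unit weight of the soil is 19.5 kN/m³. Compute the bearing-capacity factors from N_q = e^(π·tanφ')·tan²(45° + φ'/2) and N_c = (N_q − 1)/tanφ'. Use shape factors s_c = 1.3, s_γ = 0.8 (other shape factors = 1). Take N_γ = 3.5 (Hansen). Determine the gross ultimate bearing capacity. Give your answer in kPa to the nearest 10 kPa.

tan21° = 0.3839, so N_q = e^(π×0.3839)·tan²(55.5°) = 3.34 × 2.117 = 7.07.
N_c = (7.07 − 1)/tan21° = 15.81.
Effective surcharge at the founding depth q = γ·D_f = 19.5 × 2.9 = 56.55 kPa.
q_ult = c·N_c·s_c + q·N_q + 0.5·γ·B·N_γ·s_γ
     = 23 × 15.815 × 1.3 + 56.55 × 7.0708 + 0.5 × 19.5 × 3.1 × 3.5 × 0.8
     = 472.86 + 399.85 + 84.63 = 957.35 kPa.

q_ult ≈ 960 kPa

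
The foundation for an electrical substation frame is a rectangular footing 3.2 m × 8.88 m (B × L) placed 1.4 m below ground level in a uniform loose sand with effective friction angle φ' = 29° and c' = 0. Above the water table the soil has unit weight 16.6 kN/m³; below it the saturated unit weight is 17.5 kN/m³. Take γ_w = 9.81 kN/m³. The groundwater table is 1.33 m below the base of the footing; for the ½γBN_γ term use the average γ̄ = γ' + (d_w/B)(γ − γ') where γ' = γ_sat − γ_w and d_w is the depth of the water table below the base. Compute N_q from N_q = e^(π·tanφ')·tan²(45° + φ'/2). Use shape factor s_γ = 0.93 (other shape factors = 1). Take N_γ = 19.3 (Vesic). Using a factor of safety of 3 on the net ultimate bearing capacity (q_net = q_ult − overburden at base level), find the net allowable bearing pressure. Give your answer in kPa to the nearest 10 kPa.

q_all(net) ≈ 230 kPa

N_q = e^(π·tan29°)·tan²(59.5°) = 16.44.
Overburden at base level: q = 16.6 × 1.4 = 23.24 kPa.
The water table is 1.33 m below the base (< B = 3.2 m), so the ½γBN_γ term uses γ̄ = γ' + (d_w/B)(γ − γ') = 7.69 + (1.33/3.2)(16.6 − 7.69) = 11.393 kN/m³.
Surcharge term q·N_q = 23.24 × 16.443 = 382.14 kPa; self-weight term 0.5·γ·B·N_γ·s_γ = 0.5 × 11.393 × 3.2 × 19.3 × 0.93 = 327.2 kPa.
q_ult = 382.14 + 327.2 = 709.34 kPa.
q_net = 709.34 − 23.24 = 686.1 kPa.
q_all(net) = 686.1 / 3 = 228.7 kPa.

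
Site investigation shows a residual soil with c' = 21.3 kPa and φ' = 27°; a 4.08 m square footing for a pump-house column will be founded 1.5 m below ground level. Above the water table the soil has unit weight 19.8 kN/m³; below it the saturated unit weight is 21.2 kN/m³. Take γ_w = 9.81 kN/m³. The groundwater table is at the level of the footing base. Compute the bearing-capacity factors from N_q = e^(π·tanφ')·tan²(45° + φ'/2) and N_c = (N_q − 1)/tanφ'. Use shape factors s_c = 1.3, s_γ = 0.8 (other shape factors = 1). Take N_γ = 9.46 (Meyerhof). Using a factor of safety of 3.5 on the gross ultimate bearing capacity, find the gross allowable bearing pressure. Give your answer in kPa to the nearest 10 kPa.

q_all ≈ 350 kPa

N_q = e^(π·tan27°)·tan²(58.5°) = 13.2; N_c = (N_q − 1)/tanφ' = 23.94.
Effective surcharge at the founding depth q = γ·D_f = 19.8 × 1.5 = 29.7 kPa.
The water table coincides with the base, so in the self-weight term γ → γ' = 11.39 kN/m³.
q_ult = c·N_c·s_c + q·N_q + 0.5·γ·B·N_γ·s_γ
     = 21.3 × 23.942 × 1.3 + 29.7 × 13.199 + 0.5 × 11.39 × 4.08 × 9.46 × 0.8
     = 662.96 + 392.01 + 175.85 = 1230.8 kPa.
q_all = 1230.8 / 3.5 = 351.66 kPa.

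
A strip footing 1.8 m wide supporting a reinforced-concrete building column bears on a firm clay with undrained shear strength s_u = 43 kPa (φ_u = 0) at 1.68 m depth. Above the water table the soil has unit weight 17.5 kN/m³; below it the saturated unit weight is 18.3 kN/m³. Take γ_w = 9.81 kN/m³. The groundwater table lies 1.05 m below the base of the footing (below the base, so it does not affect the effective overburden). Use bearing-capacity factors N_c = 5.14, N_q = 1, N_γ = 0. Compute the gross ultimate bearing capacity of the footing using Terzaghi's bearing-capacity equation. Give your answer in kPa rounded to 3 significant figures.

q_ult ≈ 250 kPa

q = γ·D_f = 17.5 × 1.68 = 29.4 kPa.
c·N_c = 43 × 5.14 = 221.02 kPa
q·N_q = 29.4 × 1 = 29.4 kPa
q_ult = 221.02 + 29.4 = 250.42 kPa.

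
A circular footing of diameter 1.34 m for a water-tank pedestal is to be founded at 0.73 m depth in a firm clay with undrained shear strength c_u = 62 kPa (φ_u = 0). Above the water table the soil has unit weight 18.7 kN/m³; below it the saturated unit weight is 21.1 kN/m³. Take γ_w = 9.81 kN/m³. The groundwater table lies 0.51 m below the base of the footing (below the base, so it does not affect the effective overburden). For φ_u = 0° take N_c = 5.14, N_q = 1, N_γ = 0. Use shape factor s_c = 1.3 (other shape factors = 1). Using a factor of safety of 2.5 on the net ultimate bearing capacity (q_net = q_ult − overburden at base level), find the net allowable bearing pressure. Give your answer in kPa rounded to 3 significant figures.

q_all(net) ≈ 166 kPa

q = γ·D_f = 18.7 × 0.73 = 13.651 kPa.
c·N_c·s_c = 62 × 5.14 × 1.3 = 414.28 kPa
q·N_q = 13.651 × 1 = 13.651 kPa
q_ult = 414.28 + 13.651 = 427.94 kPa.
q_net = 427.94 − 13.651 = 414.28 kPa.
q_all(net) = 414.28 / 2.5 = 165.71 kPa.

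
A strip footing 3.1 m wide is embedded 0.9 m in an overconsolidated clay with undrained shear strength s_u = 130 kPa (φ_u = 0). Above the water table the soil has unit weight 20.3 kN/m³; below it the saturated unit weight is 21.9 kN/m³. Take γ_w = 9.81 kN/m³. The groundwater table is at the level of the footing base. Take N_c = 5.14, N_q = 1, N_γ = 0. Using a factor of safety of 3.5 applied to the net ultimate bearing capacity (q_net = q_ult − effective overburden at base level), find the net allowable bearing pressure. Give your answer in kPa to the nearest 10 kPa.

q_all(net) ≈ 190 kPa

Effective surcharge at the founding depth q = γ·D_f = 20.3 × 0.9 = 18.27 kPa.
q_ult = c·N_c + q·N_q
     = 130 × 5.14 + 18.27 × 1
     = 668.2 + 18.27 = 686.47 kPa.
Net ultimate: q_net = 686.47 − 18.27 = 668.2 kPa.
q_all(net) = 668.2 / 3.5 = 190.91 kPa.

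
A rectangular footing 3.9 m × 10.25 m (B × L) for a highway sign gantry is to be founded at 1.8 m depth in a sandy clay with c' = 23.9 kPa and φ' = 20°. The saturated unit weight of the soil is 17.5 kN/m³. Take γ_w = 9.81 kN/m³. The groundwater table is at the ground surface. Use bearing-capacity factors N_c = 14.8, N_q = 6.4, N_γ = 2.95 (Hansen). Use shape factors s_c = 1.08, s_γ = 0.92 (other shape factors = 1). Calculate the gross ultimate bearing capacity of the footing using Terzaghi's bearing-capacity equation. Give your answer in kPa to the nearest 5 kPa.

q_ult ≈ 510 kPa

With the water table at the surface the whole profile is submerged: γ' = 17.5 − 9.81 = 7.69 kN/m³, so q = γ'·D_f = 13.842 kPa; the same γ' applies in the ½γBN_γ term.
q_ult = c·N_c·s_c + q·N_q + 0.5·γ·B·N_γ·s_γ
     = 23.9 × 14.8 × 1.08 + 13.842 × 6.4 + 0.5 × 7.69 × 3.9 × 2.95 × 0.92
     = 382.02 + 88.589 + 40.698 = 511.3 kPa.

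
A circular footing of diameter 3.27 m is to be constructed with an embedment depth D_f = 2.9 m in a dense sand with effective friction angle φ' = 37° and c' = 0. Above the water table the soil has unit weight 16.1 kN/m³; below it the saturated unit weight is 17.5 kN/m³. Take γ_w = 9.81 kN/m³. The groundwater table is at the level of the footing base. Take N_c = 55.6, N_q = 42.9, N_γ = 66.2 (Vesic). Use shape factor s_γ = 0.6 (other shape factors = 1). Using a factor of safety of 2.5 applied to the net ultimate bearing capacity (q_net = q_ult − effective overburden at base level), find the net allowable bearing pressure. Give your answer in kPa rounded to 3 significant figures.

q_all(net) ≈ 982 kPa

Overburden at base level: q = 16.1 × 2.9 = 46.69 kPa.
Below the base the soil is submerged, so the ½γBN_γ term uses γ' = 17.5 − 9.81 = 7.69 kN/m³.
Surcharge term q·N_q = 46.69 × 42.9 = 2003 kPa; self-weight term 0.5·γ·B·N_γ·s_γ = 0.5 × 7.69 × 3.27 × 66.2 × 0.6 = 499.41 kPa.
q_ult = 2003 + 499.41 = 2502.4 kPa.
Net ultimate: q_net = 2502.4 − 46.69 = 2455.7 kPa.
q_all(net) = 2455.7 / 2.5 = 982.29 kPa.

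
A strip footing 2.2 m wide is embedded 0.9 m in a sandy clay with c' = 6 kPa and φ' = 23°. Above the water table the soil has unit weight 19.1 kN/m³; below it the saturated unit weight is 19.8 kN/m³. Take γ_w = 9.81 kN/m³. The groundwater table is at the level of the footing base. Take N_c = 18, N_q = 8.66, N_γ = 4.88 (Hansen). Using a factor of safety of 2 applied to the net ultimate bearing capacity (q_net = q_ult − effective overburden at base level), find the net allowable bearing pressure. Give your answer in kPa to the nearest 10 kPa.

q_all(net) ≈ 150 kPa

Overburden at base level: q = 19.1 × 0.9 = 17.19 kPa.
Below the base the soil is submerged, so the ½γBN_γ term uses γ' = 19.8 − 9.81 = 9.99 kN/m³.
Cohesion term c·N_c = 6 × 18 = 108 kPa; surcharge term q·N_q = 17.19 × 8.66 = 148.87 kPa; self-weight term 0.5·γ·B·N_γ = 0.5 × 9.99 × 2.2 × 4.88 = 53.626 kPa.
q_ult = 108 + 148.87 + 53.626 = 310.49 kPa.
Net ultimate: q_net = 310.49 − 17.19 = 293.3 kPa.
q_all(net) = 293.3 / 2 = 146.65 kPa.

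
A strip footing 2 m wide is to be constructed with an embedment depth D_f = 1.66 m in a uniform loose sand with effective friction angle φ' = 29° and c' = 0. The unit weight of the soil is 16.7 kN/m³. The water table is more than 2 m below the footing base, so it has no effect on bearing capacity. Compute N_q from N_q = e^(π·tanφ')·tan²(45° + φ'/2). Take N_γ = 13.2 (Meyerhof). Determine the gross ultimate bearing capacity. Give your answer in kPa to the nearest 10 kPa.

q_ult ≈ 680 kPa

tan29° = 0.5543, so N_q = e^(π×0.5543)·tan²(59.5°) = 5.705 × 2.882 = 16.44.
Overburden at base level: q = 16.7 × 1.66 = 27.722 kPa.
Surcharge term q·N_q = 27.722 × 16.443 = 455.84 kPa; self-weight term 0.5·γ·B·N_γ = 0.5 × 16.7 × 2 × 13.2 = 220.44 kPa.
q_ult = 455.84 + 220.44 = 676.28 kPa.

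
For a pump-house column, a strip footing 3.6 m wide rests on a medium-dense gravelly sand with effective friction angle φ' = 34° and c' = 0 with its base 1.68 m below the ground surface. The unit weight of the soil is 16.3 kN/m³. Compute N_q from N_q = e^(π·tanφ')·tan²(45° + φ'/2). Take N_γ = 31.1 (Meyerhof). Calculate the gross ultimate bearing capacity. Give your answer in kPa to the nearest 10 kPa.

q_ult ≈ 1720 kPa

tan34° = 0.6745, so N_q = e^(π×0.6745)·tan²(62°) = 8.323 × 3.537 = 29.44.
Overburden at base level: q = 16.3 × 1.68 = 27.384 kPa.
Surcharge term q·N_q = 27.384 × 29.44 = 806.18 kPa; self-weight term 0.5·γ·B·N_γ = 0.5 × 16.3 × 3.6 × 31.1 = 912.47 kPa.
q_ult = 806.18 + 912.47 = 1718.7 kPa.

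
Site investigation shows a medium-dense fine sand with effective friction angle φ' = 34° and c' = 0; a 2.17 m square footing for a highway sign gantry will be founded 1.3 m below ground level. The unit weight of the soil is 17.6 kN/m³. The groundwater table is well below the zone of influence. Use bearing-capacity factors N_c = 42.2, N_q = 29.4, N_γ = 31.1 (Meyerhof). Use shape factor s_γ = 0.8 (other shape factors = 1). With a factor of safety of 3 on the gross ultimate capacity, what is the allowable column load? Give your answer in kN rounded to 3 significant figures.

Effective surcharge at the founding depth q = γ·D_f = 17.6 × 1.3 = 22.88 kPa.
q_ult = q·N_q + 0.5·γ·B·N_γ·s_γ
     = 22.88 × 29.4 + 0.5 × 17.6 × 2.17 × 31.1 × 0.8
     = 672.67 + 475.11 = 1147.8 kPa.
Gross allowable pressure q_all = 1147.8 / 3 = 382.59 kPa.
Footing area = 4.7089 m², so allowable column load = 382.59 × 4.7089 = 1801.6 kN.

P_all ≈ 1800 kN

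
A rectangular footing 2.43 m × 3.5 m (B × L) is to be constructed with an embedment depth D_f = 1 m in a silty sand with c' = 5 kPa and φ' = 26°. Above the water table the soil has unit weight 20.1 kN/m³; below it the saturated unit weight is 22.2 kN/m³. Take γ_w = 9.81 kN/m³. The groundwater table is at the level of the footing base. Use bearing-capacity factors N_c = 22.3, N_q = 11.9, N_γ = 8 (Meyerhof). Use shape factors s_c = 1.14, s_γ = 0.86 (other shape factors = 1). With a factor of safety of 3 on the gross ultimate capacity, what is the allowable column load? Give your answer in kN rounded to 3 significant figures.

Overburden at base level: q = 20.1 × 1 = 20.1 kPa.
Below the base the soil is submerged, so the ½γBN_γ term uses γ' = 22.2 − 9.81 = 12.39 kN/m³.
Cohesion term c·N_c·s_c = 5 × 22.3 × 1.14 = 127.11 kPa; surcharge term q·N_q = 20.1 × 11.9 = 239.19 kPa; self-weight term 0.5·γ·B·N_γ·s_γ = 0.5 × 12.39 × 2.43 × 8 × 0.86 = 103.57 kPa.
q_ult = 127.11 + 239.19 + 103.57 = 469.87 kPa.
Gross allowable pressure q_all = 469.87 / 3 = 156.62 kPa.
Footing area = 8.505 m², so allowable column load = 156.62 × 8.505 = 1332.1 kN.

P_all ≈ 1330 kN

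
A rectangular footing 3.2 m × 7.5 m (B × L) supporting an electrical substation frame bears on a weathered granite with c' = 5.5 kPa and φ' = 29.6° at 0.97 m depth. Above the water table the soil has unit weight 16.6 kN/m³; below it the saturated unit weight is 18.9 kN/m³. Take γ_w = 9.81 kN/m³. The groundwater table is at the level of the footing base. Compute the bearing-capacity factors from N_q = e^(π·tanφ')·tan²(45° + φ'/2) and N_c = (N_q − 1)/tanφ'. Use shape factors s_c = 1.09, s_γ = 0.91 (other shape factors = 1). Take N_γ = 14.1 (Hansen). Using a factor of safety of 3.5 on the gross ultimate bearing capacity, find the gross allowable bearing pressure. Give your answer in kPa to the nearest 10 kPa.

q_all ≈ 180 kPa

N_q = e^(π·tan29.6°)·tan²(59.8°) = 17.59; N_c = (N_q − 1)/tanφ' = 29.2.
Overburden at base level: q = 16.6 × 0.97 = 16.102 kPa.
Below the base the soil is submerged, so the ½γBN_γ term uses γ' = 18.9 − 9.81 = 9.09 kN/m³.
Cohesion term c·N_c·s_c = 5.5 × 29.199 × 1.09 = 175.05 kPa; surcharge term q·N_q = 16.102 × 17.588 = 283.2 kPa; self-weight term 0.5·γ·B·N_γ·s_γ = 0.5 × 9.09 × 3.2 × 14.1 × 0.91 = 186.61 kPa.
q_ult = 175.05 + 283.2 + 186.61 = 644.86 kPa.
q_all = 644.86 / 3.5 = 184.25 kPa.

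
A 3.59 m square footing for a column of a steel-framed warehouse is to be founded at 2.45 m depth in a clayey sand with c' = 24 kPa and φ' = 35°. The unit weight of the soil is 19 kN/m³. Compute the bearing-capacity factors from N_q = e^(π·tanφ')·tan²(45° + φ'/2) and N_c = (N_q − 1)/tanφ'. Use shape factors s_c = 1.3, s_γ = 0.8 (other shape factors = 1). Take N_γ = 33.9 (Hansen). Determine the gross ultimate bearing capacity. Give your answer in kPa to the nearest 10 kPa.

q_ult ≈ 3910 kPa

tan35° = 0.7002, so N_q = e^(π×0.7002)·tan²(62.5°) = 9.023 × 3.69 = 33.3.
N_c = (33.3 − 1)/tan35° = 46.12.
Effective surcharge at the founding depth q = γ·D_f = 19 × 2.45 = 46.55 kPa.
q_ult = c·N_c·s_c + q·N_q + 0.5·γ·B·N_γ·s_γ
     = 24 × 46.124 × 1.3 + 46.55 × 33.296 + 0.5 × 19 × 3.59 × 33.9 × 0.8
     = 1439.1 + 1549.9 + 924.93 = 3913.9 kPa.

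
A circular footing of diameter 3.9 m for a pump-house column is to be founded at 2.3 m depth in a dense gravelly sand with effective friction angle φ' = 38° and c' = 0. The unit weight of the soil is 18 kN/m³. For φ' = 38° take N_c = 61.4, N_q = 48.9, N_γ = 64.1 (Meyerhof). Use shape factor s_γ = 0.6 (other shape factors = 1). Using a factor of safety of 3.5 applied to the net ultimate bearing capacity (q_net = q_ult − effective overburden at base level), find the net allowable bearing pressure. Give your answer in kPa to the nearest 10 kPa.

q_all(net) ≈ 950 kPa

Effective surcharge at the founding depth q = γ·D_f = 18 × 2.3 = 41.4 kPa.
q_ult = q·N_q + 0.5·γ·B·N_γ·s_γ
     = 41.4 × 48.9 + 0.5 × 18 × 3.9 × 64.1 × 0.6
     = 2024.5 + 1349.9 = 3374.4 kPa.
Net ultimate: q_net = 3374.4 − 41.4 = 3333 kPa.
q_all(net) = 3333 / 3.5 = 952.29 kPa.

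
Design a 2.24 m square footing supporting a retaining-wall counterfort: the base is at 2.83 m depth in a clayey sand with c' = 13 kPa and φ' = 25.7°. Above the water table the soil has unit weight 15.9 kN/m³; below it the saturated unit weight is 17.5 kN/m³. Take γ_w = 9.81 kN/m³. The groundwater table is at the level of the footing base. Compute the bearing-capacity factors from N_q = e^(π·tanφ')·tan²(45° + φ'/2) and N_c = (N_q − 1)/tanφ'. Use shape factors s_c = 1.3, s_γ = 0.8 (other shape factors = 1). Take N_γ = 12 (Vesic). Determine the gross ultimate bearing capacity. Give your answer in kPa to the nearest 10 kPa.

tan25.7° = 0.4813, so N_q = e^(π×0.4813)·tan²(57.85°) = 4.536 × 2.531 = 11.48.
N_c = (11.48 − 1)/tan25.7° = 21.78.
Effective surcharge at the founding depth q = γ·D_f = 15.9 × 2.83 = 44.997 kPa.
The water table coincides with the base, so in the self-weight term γ → γ' = 7.69 kN/m³.
q_ult = c·N_c·s_c + q·N_q + 0.5·γ·B·N_γ·s_γ
     = 13 × 21.779 × 1.3 + 44.997 × 11.481 + 0.5 × 7.69 × 2.24 × 12 × 0.8
     = 368.06 + 516.63 + 82.683 = 967.38 kPa.

q_ult ≈ 970 kPa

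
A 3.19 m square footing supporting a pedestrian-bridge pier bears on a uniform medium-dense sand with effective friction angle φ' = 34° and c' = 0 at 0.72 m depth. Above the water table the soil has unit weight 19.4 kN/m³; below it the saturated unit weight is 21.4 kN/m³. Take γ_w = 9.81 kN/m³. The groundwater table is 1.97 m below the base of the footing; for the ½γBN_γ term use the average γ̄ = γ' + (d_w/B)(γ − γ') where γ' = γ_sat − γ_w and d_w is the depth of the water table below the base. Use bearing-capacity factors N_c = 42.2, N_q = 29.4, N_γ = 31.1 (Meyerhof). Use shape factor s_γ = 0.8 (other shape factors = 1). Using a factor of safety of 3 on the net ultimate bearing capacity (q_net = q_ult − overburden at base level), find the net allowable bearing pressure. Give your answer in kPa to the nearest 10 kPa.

Overburden at base level: q = 19.4 × 0.72 = 13.968 kPa.
The water table is 1.97 m below the base (< B = 3.19 m), so the ½γBN_γ term uses γ̄ = γ' + (d_w/B)(γ − γ') = 11.59 + (1.97/3.19)(19.4 − 11.59) = 16.413 kN/m³.
Surcharge term q·N_q = 13.968 × 29.4 = 410.66 kPa; self-weight term 0.5·γ·B·N_γ·s_γ = 0.5 × 16.413 × 3.19 × 31.1 × 0.8 = 651.33 kPa.
q_ult = 410.66 + 651.33 = 1062 kPa.
q_net = 1062 − 13.968 = 1048 kPa.
q_all(net) = 1048 / 3 = 349.34 kPa.

q_all(net) ≈ 350 kPa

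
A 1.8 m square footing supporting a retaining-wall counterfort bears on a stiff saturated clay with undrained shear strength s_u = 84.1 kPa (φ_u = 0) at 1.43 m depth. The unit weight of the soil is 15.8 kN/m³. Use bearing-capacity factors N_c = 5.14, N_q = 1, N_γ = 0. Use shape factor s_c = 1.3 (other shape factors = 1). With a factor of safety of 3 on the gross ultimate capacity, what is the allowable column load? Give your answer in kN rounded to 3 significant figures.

Effective surcharge at the founding depth q = γ·D_f = 15.8 × 1.43 = 22.594 kPa.
q_ult = c·N_c·s_c + q·N_q
     = 84.1 × 5.14 × 1.3 + 22.594 × 1
     = 561.96 + 22.594 = 584.55 kPa.
Gross allowable pressure q_all = 584.55 / 3 = 194.85 kPa.
Footing area = 3.24 m², so allowable column load = 194.85 × 3.24 = 631.31 kN.

P_all ≈ 631 kN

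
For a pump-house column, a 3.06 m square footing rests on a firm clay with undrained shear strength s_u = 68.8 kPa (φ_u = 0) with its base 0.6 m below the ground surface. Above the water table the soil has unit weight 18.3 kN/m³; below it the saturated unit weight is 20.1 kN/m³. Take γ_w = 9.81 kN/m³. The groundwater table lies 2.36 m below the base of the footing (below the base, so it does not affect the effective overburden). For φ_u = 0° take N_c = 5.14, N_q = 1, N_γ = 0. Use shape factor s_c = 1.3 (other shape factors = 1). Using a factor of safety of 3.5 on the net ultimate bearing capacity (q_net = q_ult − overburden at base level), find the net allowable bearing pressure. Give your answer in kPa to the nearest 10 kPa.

Effective surcharge at the founding depth q = γ·D_f = 18.3 × 0.6 = 10.98 kPa.
q_ult = c·N_c·s_c + q·N_q
     = 68.8 × 5.14 × 1.3 + 10.98 × 1
     = 459.72 + 10.98 = 470.7 kPa.
q_net = 470.7 − 10.98 = 459.72 kPa.
q_all(net) = 459.72 / 3.5 = 131.35 kPa.

q_all(net) ≈ 130 kPa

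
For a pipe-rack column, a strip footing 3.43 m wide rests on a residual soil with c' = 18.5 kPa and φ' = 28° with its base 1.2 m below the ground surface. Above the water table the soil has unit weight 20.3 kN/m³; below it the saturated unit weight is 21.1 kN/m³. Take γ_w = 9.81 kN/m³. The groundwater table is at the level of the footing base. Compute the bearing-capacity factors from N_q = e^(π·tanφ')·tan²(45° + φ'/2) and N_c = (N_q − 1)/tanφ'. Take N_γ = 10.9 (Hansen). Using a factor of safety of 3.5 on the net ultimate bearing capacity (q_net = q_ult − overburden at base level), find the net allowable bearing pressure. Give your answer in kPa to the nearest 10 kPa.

N_q = e^(π·tan28°)·tan²(59°) = 14.72; N_c = (N_q − 1)/tanφ' = 25.8.
Effective surcharge at the founding depth q = γ·D_f = 20.3 × 1.2 = 24.36 kPa.
The water table coincides with the base, so in the self-weight term γ → γ' = 11.29 kN/m³.
q_ult = c·N_c + q·N_q + 0.5·γ·B·N_γ
     = 18.5 × 25.803 + 24.36 × 14.72 + 0.5 × 11.29 × 3.43 × 10.9
     = 477.36 + 358.58 + 211.05 = 1047 kPa.
q_net = 1047 − 24.36 = 1022.6 kPa.
q_all(net) = 1022.6 / 3.5 = 292.18 kPa.

q_all(net) ≈ 290 kPa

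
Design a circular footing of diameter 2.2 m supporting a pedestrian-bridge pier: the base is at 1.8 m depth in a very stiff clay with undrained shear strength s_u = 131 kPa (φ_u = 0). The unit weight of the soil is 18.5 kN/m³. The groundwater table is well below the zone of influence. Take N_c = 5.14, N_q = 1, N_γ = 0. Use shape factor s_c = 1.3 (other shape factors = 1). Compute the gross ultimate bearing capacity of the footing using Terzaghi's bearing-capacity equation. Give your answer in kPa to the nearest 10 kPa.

q_ult ≈ 910 kPa

Effective surcharge at the founding depth q = γ·D_f = 18.5 × 1.8 = 33.3 kPa.
q_ult = c·N_c·s_c + q·N_q
     = 131 × 5.14 × 1.3 + 33.3 × 1
     = 875.34 + 33.3 = 908.64 kPa.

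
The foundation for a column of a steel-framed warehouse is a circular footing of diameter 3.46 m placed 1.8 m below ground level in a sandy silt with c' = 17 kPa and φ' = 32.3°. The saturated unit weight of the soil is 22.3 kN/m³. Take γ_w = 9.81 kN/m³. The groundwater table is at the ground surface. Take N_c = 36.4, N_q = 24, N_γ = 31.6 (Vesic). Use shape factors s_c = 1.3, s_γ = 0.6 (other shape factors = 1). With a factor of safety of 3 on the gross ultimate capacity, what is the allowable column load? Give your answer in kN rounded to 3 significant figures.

γ' = 22.3 − 9.81 = 12.49 kN/m³ (submerged throughout). q = 12.49 × 1.8 = 22.482 kPa; the same γ' applies in the ½γBN_γ term.
c·N_c·s_c = 17 × 36.4 × 1.3 = 804.44 kPa
q·N_q = 22.482 × 24 = 539.57 kPa
0.5·γ·B·N_γ·s_γ = 0.5 × 12.49 × 3.46 × 31.6 × 0.6 = 409.68 kPa
q_ult = 804.44 + 539.57 + 409.68 = 1753.7 kPa.
Gross allowable pressure q_all = 1753.7 / 3 = 584.56 kPa.
Footing area = 9.4025 m², so allowable column load = 584.56 × 9.4025 = 5496.4 kN.

P_all ≈ 5500 kN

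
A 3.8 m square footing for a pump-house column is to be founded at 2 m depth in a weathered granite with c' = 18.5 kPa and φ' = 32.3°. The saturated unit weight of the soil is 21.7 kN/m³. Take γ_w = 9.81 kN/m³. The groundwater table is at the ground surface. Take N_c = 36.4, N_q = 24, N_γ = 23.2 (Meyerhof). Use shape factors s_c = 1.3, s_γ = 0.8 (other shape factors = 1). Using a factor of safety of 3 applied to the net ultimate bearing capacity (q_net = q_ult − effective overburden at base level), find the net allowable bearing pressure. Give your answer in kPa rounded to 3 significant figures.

γ' = 21.7 − 9.81 = 11.89 kN/m³ (submerged throughout). q = 11.89 × 2 = 23.78 kPa; the same γ' applies in the ½γBN_γ term.
c·N_c·s_c = 18.5 × 36.4 × 1.3 = 875.42 kPa
q·N_q = 23.78 × 24 = 570.72 kPa
0.5·γ·B·N_γ·s_γ = 0.5 × 11.89 × 3.8 × 23.2 × 0.8 = 419.29 kPa
q_ult = 875.42 + 570.72 + 419.29 = 1865.4 kPa.
Net ultimate: q_net = 1865.4 − 23.78 = 1841.6 kPa.
q_all(net) = 1841.6 / 3 = 613.88 kPa.

q_all(net) ≈ 614 kPa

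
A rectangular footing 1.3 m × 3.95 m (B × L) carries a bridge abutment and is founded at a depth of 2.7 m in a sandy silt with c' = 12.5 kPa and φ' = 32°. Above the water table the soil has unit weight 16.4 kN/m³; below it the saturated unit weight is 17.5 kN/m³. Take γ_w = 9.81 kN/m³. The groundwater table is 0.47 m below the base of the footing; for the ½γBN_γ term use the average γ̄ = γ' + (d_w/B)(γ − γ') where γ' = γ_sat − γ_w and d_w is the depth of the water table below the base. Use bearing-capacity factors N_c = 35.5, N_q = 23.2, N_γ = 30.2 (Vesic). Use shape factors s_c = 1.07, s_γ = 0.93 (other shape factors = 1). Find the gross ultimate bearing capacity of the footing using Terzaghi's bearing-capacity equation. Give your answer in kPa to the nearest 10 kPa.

Effective surcharge at the founding depth q = γ·D_f = 16.4 × 2.7 = 44.28 kPa.
With d_w = 0.47 m < B, γ̄ = 7.69 + (0.47/1.3) × (16.4 − 7.69) = 10.839 kN/m³.
q_ult = c·N_c·s_c + q·N_q + 0.5·γ·B·N_γ·s_γ
     = 12.5 × 35.5 × 1.07 + 44.28 × 23.2 + 0.5 × 10.839 × 1.3 × 30.2 × 0.93
     = 474.81 + 1027.3 + 197.88 = 1700 kPa.

q_ult ≈ 1700 kPa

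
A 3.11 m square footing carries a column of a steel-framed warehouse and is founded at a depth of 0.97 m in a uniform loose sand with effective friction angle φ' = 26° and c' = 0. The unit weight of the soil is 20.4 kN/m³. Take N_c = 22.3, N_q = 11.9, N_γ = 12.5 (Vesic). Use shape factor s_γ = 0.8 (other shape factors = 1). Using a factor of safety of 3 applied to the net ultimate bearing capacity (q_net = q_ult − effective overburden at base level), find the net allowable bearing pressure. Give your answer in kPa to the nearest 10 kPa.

q = γ·D_f = 20.4 × 0.97 = 19.788 kPa.
q·N_q = 19.788 × 11.9 = 235.48 kPa
0.5·γ·B·N_γ·s_γ = 0.5 × 20.4 × 3.11 × 12.5 × 0.8 = 317.22 kPa
q_ult = 235.48 + 317.22 = 552.7 kPa.
Net ultimate: q_net = 552.7 − 19.788 = 532.91 kPa.
q_all(net) = 532.91 / 3 = 177.64 kPa.

q_all(net) ≈ 180 kPa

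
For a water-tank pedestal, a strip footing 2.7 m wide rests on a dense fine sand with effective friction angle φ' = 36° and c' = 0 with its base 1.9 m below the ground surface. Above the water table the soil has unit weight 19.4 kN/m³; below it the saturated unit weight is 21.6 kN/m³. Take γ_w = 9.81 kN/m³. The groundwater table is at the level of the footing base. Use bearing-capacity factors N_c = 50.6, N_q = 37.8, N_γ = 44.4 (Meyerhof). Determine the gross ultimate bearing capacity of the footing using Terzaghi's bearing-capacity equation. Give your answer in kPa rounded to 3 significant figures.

q_ult ≈ 2100 kPa

Effective surcharge at the founding depth q = γ·D_f = 19.4 × 1.9 = 36.86 kPa.
The water table coincides with the base, so in the self-weight term γ → γ' = 11.79 kN/m³.
q_ult = q·N_q + 0.5·γ·B·N_γ
     = 36.86 × 37.8 + 0.5 × 11.79 × 2.7 × 44.4
     = 1393.3 + 706.69 = 2100 kPa.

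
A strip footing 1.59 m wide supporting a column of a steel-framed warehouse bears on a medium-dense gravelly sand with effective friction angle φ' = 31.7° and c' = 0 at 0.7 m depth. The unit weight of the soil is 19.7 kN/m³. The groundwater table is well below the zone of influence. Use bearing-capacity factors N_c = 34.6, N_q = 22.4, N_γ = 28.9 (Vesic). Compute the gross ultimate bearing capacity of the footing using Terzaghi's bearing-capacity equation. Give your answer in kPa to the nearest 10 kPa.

Effective surcharge at the founding depth q = γ·D_f = 19.7 × 0.7 = 13.79 kPa.
q_ult = q·N_q + 0.5·γ·B·N_γ
     = 13.79 × 22.4 + 0.5 × 19.7 × 1.59 × 28.9
     = 308.9 + 452.62 = 761.51 kPa.

q_ult ≈ 760 kPa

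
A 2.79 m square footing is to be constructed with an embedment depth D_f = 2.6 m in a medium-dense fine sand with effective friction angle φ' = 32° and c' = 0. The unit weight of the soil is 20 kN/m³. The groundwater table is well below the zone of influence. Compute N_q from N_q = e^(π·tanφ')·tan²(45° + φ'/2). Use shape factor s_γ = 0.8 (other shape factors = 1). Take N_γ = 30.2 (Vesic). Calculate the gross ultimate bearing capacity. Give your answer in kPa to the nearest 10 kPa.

tan32° = 0.6249, so N_q = e^(π×0.6249)·tan²(61°) = 7.121 × 3.255 = 23.18.
Overburden at base level: q = 20 × 2.6 = 52 kPa.
Surcharge term q·N_q = 52 × 23.177 = 1205.2 kPa; self-weight term 0.5·γ·B·N_γ·s_γ = 0.5 × 20 × 2.79 × 30.2 × 0.8 = 674.06 kPa.
q_ult = 1205.2 + 674.06 = 1879.3 kPa.

q_ult ≈ 1880 kPa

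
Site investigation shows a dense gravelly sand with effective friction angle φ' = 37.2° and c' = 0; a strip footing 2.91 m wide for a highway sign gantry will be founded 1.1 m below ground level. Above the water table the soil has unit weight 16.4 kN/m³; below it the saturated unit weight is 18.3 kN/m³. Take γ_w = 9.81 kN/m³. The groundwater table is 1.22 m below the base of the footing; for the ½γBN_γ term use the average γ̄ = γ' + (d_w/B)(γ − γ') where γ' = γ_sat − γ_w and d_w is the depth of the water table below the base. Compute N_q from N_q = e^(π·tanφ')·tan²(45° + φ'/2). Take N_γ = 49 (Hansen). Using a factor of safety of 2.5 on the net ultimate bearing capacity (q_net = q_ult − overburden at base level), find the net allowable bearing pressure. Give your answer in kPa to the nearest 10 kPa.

q_all(net) ≈ 650 kPa

N_q = e^(π·tan37.2°)·tan²(63.6°) = 44.05.
q = γ·D_f = 16.4 × 1.1 = 18.04 kPa.
γ' = 8.49 kN/m³; averaging over the depth B below the base, γ̄ = γ' + (d_w/B)(γ − γ') = 11.806 kN/m³.
q·N_q = 18.04 × 44.05 = 794.66 kPa
0.5·γ·B·N_γ = 0.5 × 11.806 × 2.91 × 49 = 841.72 kPa
q_ult = 794.66 + 841.72 = 1636.4 kPa.
q_net = 1636.4 − 18.04 = 1618.3 kPa.
q_all(net) = 1618.3 / 2.5 = 647.34 kPa.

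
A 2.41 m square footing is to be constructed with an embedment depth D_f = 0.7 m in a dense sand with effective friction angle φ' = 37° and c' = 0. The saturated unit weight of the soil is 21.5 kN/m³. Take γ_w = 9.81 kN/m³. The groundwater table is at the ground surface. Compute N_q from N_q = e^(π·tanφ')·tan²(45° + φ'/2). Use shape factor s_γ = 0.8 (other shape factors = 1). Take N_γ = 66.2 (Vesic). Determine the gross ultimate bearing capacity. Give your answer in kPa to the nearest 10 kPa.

tan37° = 0.7536, so N_q = e^(π×0.7536)·tan²(63.5°) = 10.669 × 4.023 = 42.92.
With the water table at the surface the whole profile is submerged: γ' = 21.5 − 9.81 = 11.69 kN/m³, so q = γ'·D_f = 8.183 kPa; the same γ' applies in the ½γBN_γ term.
q_ult = q·N_q + 0.5·γ·B·N_γ·s_γ
     = 8.183 × 42.92 + 0.5 × 11.69 × 2.41 × 66.2 × 0.8
     = 351.21 + 746.02 = 1097.2 kPa.

q_ult ≈ 1100 kPa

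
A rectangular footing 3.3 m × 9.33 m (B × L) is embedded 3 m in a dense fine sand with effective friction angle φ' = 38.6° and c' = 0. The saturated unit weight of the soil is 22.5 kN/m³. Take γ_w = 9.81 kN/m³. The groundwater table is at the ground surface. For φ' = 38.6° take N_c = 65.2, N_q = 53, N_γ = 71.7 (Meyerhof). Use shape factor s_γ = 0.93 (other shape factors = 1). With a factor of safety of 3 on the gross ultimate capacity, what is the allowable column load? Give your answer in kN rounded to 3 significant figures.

P_all ≈ 35000 kN

Water table at ground surface, so effective unit weight γ' = 22.5 − 9.81 = 12.69 kN/m³ is used throughout; overburden q = 12.69 × 3 = 38.07 kPa; the same γ' applies in the ½γBN_γ term.
Surcharge term q·N_q = 38.07 × 53 = 2017.7 kPa; self-weight term 0.5·γ·B·N_γ·s_γ = 0.5 × 12.69 × 3.3 × 71.7 × 0.93 = 1396.2 kPa.
q_ult = 2017.7 + 1396.2 = 3413.9 kPa.
Gross allowable pressure q_all = 3413.9 / 3 = 1138 kPa.
Footing area = 30.789 m², so allowable column load = 1138 × 30.789 = 35037 kN.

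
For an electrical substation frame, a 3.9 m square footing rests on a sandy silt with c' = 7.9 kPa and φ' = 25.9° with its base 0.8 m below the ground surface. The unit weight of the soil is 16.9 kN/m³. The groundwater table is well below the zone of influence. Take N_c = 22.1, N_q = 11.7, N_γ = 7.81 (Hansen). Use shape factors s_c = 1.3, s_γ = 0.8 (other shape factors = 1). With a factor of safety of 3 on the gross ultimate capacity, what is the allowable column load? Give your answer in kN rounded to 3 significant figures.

q = γ·D_f = 16.9 × 0.8 = 13.52 kPa.
c·N_c·s_c = 7.9 × 22.1 × 1.3 = 226.97 kPa
q·N_q = 13.52 × 11.7 = 158.18 kPa
0.5·γ·B·N_γ·s_γ = 0.5 × 16.9 × 3.9 × 7.81 × 0.8 = 205.9 kPa
q_ult = 226.97 + 158.18 + 205.9 = 591.05 kPa.
Gross allowable pressure q_all = 591.05 / 3 = 197.02 kPa.
Footing area = 15.21 m², so allowable column load = 197.02 × 15.21 = 2996.6 kN.

P_all ≈ 3000 kN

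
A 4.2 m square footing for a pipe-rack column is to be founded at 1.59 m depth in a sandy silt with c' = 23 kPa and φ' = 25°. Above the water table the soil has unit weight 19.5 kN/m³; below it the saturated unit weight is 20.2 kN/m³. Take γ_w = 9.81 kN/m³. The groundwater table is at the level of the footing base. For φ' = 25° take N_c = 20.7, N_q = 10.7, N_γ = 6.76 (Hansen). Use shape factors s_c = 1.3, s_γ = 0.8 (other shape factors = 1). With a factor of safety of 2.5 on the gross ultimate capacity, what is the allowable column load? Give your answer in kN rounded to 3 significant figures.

P_all ≈ 7540 kN

Effective surcharge at the founding depth q = γ·D_f = 19.5 × 1.59 = 31.005 kPa.
The water table coincides with the base, so in the self-weight term γ → γ' = 10.39 kN/m³.
q_ult = c·N_c·s_c + q·N_q + 0.5·γ·B·N_γ·s_γ
     = 23 × 20.7 × 1.3 + 31.005 × 10.7 + 0.5 × 10.39 × 4.2 × 6.76 × 0.8
     = 618.93 + 331.75 + 118 = 1068.7 kPa.
Gross allowable pressure q_all = 1068.7 / 2.5 = 427.47 kPa.
Footing area = 17.64 m², so allowable column load = 427.47 × 17.64 = 7540.6 kN.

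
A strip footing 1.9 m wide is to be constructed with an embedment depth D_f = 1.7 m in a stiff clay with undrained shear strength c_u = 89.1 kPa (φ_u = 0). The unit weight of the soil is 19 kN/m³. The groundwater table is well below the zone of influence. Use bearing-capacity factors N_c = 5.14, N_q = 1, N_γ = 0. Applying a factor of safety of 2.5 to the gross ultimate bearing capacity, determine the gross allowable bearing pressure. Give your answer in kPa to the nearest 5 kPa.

q_all ≈ 195 kPa

q = γ·D_f = 19 × 1.7 = 32.3 kPa.
c·N_c = 89.1 × 5.14 = 457.97 kPa
q·N_q = 32.3 × 1 = 32.3 kPa
q_ult = 457.97 + 32.3 = 490.27 kPa.
q_all = q_ult / FS = 490.27 / 2.5 = 196.11 kPa.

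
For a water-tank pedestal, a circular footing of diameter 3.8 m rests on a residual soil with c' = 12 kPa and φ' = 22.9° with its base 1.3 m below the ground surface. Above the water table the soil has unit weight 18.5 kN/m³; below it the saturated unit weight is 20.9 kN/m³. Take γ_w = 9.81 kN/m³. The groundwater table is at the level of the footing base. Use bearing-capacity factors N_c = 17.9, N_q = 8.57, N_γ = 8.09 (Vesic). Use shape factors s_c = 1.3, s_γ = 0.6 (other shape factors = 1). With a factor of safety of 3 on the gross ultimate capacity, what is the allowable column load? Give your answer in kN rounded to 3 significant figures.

q = γ·D_f = 18.5 × 1.3 = 24.05 kPa.
For the ½γBN_γ term take γ' = 20.9 − 9.81 = 11.09 kN/m³ (soil below base is submerged).
c·N_c·s_c = 12 × 17.9 × 1.3 = 279.24 kPa
q·N_q = 24.05 × 8.57 = 206.11 kPa
0.5·γ·B·N_γ·s_γ = 0.5 × 11.09 × 3.8 × 8.09 × 0.6 = 102.28 kPa
q_ult = 279.24 + 206.11 + 102.28 = 587.63 kPa.
Gross allowable pressure q_all = 587.63 / 3 = 195.88 kPa.
Footing area = 11.3411 m², so allowable column load = 195.88 × 11.3411 = 2221.4 kN.

P_all ≈ 2220 kN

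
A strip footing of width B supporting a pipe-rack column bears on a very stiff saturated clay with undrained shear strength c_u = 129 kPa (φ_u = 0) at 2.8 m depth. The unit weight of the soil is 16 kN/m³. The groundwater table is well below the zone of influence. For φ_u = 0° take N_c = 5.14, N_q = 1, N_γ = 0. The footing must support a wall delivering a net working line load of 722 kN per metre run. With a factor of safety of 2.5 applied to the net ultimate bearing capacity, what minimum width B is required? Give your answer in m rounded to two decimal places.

B = 2.72 m

Overburden at base level: q = 16 × 2.8 = 44.8 kPa.
Cohesion term c·N_c = 129 × 5.14 = 663.06 kPa; surcharge term q·N_q = 44.8 × 1 = 44.8 kPa.
q_ult = 663.06 + 44.8 = 707.86 kPa.
For φ = 0 the ½γBN_γ term vanishes, so q_ult is independent of B. q_net = 707.86 − 44.8 = 663.06 kPa; q_all(net) = 663.06/2.5 = 265.22 kPa.
Required width B = w / q_all(net) = 722 / 265.22 = 2.722 m.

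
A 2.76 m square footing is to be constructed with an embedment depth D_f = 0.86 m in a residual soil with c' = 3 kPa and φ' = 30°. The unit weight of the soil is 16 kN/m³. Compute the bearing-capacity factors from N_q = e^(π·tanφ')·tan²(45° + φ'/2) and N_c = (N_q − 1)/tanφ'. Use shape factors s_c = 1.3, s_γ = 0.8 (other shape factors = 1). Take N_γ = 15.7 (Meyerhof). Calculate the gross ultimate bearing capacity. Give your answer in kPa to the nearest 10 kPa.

tan30° = 0.5774, so N_q = e^(π×0.5774)·tan²(60°) = 6.134 × 3.0 = 18.4.
N_c = (18.4 − 1)/tan30° = 30.14.
Effective surcharge at the founding depth q = γ·D_f = 16 × 0.86 = 13.76 kPa.
q_ult = c·N_c·s_c + q·N_q + 0.5·γ·B·N_γ·s_γ
     = 3 × 30.14 × 1.3 + 13.76 × 18.401 + 0.5 × 16 × 2.76 × 15.7 × 0.8
     = 117.54 + 253.2 + 277.32 = 648.07 kPa.

q_ult ≈ 650 kPa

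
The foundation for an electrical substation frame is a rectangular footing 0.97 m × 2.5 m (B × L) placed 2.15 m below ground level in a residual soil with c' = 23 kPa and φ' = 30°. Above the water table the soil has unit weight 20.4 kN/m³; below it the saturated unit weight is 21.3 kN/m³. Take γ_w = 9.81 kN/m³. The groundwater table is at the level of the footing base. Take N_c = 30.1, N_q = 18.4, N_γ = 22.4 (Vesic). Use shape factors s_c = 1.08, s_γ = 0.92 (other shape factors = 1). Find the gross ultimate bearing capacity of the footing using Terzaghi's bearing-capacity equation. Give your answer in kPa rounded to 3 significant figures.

q_ult ≈ 1670 kPa

Overburden at base level: q = 20.4 × 2.15 = 43.86 kPa.
Below the base the soil is submerged, so the ½γBN_γ term uses γ' = 21.3 − 9.81 = 11.49 kN/m³.
Cohesion term c·N_c·s_c = 23 × 30.1 × 1.08 = 747.68 kPa; surcharge term q·N_q = 43.86 × 18.4 = 807.02 kPa; self-weight term 0.5·γ·B·N_γ·s_γ = 0.5 × 11.49 × 0.97 × 22.4 × 0.92 = 114.84 kPa.
q_ult = 747.68 + 807.02 + 114.84 = 1669.5 kPa.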